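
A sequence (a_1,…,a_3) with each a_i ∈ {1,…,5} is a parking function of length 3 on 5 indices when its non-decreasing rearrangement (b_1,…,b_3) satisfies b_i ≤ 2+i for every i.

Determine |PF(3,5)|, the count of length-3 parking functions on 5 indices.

108

Count = (6−3)·6^(3−1) = 3 · 36 = 108 (Pollak)
Check (5,2,3) → sorted (2,3,5): b_i ≤ 2+i ∀i, a PF.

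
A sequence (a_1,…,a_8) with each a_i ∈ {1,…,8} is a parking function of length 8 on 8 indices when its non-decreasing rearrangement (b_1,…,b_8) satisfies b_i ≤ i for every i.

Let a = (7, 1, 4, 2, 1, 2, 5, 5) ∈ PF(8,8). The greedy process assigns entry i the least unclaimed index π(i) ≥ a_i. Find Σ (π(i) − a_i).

9

Σπ(i) = 1+…+8 = 36; Σa = 7+1+4+2+1+2+5+5 = 27; disp = 36−27 = 9.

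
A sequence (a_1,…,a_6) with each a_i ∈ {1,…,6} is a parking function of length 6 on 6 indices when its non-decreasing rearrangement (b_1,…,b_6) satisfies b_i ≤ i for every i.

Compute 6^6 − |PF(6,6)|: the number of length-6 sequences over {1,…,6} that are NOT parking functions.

29849

|PF(6,6)| = (7−6)·7^(6−1) = 1×16807 = 16807
E.g. (6,6,5,5,5,3) → sorted (3,5,5,5,6,6): b_1=3>1, not a PF.
Total 46656; non-PF = 46656−16807 = 29849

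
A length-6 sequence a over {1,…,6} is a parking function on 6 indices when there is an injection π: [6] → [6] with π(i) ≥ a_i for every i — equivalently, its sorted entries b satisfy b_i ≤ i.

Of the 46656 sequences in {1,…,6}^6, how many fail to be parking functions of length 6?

29849

|PF(6,6)| = (6+1−6)·(6+1)^{6−1} = 1 · 16807 = 16807
One tuple (5,6,6,6,2,5) → sorted (2,5,5,6,6,6): b_1=2>1, not a PF.
6^6 − 16807 = 46656 − 16807 = 29849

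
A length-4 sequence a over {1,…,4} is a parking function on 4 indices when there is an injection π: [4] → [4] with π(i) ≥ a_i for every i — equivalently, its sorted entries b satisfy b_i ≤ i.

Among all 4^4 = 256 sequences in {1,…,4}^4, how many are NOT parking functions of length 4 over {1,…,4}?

Count = (4−4+1)·(4+1)^(4−1) = 1×125 = 125 (Pollak)
One tuple (2,3,3,4) → sorted (2,3,3,4): b_1=2>1, not a PF.
Total 256; non-PF = 256−125 = 131

131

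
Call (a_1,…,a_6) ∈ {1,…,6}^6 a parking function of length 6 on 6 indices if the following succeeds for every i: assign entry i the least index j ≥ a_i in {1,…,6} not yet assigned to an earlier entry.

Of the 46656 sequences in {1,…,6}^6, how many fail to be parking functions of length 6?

29849

|PF| = (6−6+1)·(6+1)^(6−1) = 1 · 16807 = 16807
One tuple (4,6,2,2,4,3) → sorted (2,2,3,4,4,6): b_1=2>1, not a PF.
6^6 − 16807 = 46656 − 16807 = 29849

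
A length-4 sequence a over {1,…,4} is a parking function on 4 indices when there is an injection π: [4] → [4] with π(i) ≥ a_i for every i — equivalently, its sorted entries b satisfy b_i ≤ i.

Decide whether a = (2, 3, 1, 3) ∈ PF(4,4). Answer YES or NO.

YES

Sorted: b = (1, 2, 3, 3).
  b_1=1 ≤ 1
  b_2=2 ≤ 2
  b_3=3 ≤ 3
  b_4=3 ≤ 4
All bounds hold ⇒ YES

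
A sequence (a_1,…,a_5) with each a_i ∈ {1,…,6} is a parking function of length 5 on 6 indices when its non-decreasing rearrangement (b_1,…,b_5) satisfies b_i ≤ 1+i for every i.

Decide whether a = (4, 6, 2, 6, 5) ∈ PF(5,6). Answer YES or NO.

NO

Order a: b = (2, 4, 5, 6, 6).
  b_1=2 ≤ 2
  b_2=4 > 3
  fails at i=2 ⇒ NO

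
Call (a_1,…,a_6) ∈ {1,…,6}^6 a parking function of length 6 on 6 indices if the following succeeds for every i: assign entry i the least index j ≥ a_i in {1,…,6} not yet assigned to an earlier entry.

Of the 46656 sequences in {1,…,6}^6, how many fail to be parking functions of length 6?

|PF(6,6)| = (7−6)·7^(6−1) = 1 · 16807 = 16807 [KW]
E.g. (6,3,6,6,1,6) → sorted (1,3,6,6,6,6): b_2=3>2, not a PF.
Total 46656; non-PF = 46656−16807 = 29849

29849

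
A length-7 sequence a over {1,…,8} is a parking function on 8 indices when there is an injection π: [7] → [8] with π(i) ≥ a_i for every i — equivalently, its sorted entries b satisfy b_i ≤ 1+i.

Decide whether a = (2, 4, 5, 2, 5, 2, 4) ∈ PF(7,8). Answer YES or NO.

Order a: b = (2, 2, 2, 4, 4, 5, 5).
  b_1=2 ≤ 2
  b_2=2 ≤ 3
  b_3=2 ≤ 4
  b_4=4 ≤ 5
  b_5=4 ≤ 6
  b_6=5 ≤ 7
  b_7=5 ≤ 8
All bounds hold ⇒ YES

YES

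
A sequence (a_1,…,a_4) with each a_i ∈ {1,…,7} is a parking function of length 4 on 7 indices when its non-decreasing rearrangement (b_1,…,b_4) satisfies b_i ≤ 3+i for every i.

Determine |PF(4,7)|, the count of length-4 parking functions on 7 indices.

|PF(4,7)| = (7+1−4)·(7+1)^{4−1} = 4·512 = 2048 (Konheim–Weiss)
Example (4,6,2,5) → sorted (2,4,5,6): b_i ≤ 3+i ∀i, a PF.

2048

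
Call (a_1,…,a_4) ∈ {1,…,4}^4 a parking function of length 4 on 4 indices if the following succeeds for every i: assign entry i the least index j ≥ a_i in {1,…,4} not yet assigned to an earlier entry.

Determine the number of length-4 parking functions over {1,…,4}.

125

|PF(4,4)| = 1·5^3 = 1 · 125 = 125 (Konheim–Weiss)
Check (1,3,4,1) → sorted (1,1,3,4): b_i ≤ i ∀i, a PF.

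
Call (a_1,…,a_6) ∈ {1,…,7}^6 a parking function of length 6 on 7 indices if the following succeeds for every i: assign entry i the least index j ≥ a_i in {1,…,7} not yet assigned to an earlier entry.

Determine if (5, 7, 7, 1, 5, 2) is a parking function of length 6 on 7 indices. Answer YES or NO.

Rearranged: b = (1, 2, 5, 5, 7, 7).
  b_1=1 ≤ 2
  b_2=2 ≤ 3
  b_3=5 > 4
  fails at i=3 ⇒ NO

NO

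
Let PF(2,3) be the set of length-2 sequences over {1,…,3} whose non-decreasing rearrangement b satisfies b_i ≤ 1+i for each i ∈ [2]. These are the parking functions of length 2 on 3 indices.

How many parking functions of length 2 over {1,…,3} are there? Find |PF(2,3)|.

|PF(2,3)| = (3+1−2)·(3+1)^{2−1} = 2×4 = 8 [KW]
Check (3,2) → sorted (2,3): b_i ≤ 1+i ∀i, a PF.

8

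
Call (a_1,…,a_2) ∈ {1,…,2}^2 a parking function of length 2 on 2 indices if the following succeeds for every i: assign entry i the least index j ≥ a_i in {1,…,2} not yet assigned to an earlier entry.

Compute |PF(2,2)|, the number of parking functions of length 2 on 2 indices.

#PF = 1·3^1 = 1·3 = 3 [KW]
E.g. (1,2) → sorted (1,2): b_i ≤ i ∀i, a PF.

3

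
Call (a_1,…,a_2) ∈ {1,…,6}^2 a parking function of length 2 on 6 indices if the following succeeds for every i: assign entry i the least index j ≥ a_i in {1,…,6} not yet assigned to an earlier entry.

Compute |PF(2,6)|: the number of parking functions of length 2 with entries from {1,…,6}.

35

|PF(2,6)| = (7−2)·7^(2−1) = 5 · 7 = 35
E.g. (1,6) → sorted (1,6): b_i ≤ 4+i ∀i, a PF.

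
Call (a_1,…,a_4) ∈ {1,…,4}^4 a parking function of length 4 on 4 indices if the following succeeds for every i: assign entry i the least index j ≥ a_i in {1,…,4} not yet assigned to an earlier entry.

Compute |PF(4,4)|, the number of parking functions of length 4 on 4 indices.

125

|PF(4,4)| = (4−4+1)·(4+1)^(4−1) = 1·125 = 125 (Konheim–Weiss)
Check (1,4,3,1) → sorted (1,1,3,4): b_i ≤ i ∀i, a PF.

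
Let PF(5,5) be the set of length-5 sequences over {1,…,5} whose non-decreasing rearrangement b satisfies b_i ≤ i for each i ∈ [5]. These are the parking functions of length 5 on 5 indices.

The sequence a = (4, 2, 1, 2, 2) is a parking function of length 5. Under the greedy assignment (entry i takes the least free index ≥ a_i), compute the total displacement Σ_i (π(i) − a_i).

Σπ(i) = 1+…+5 = 15; Σa = 4+2+1+2+2 = 11; disp = 15−11 = 4.

4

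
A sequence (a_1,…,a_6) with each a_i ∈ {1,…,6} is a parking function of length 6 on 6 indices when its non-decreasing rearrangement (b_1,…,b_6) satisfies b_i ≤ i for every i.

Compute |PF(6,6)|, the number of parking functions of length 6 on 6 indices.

Count = (6−6+1)·(6+1)^(6−1) = 1 · 16807 = 16807 (Pollak)
Example (1,5,1,1,3,4) → sorted (1,1,1,3,4,5): b_i ≤ i ∀i, a PF.

16807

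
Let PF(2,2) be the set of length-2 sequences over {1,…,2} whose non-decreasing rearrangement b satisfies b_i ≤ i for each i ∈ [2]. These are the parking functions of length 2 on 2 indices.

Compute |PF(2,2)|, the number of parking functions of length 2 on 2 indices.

3

|PF| = (2−2+1)·(2+1)^(2−1) = 1·3 = 3 (Konheim–Weiss)
Example (1,2) → sorted (1,2): b_i ≤ i ∀i, a PF.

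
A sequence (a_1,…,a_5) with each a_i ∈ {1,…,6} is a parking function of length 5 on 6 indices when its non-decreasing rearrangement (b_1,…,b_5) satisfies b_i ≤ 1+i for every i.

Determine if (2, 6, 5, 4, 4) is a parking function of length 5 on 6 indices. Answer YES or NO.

Rearranged: b = (2, 4, 4, 5, 6).
  b_1=2 ≤ 2
  b_2=4 > 3
  fails at i=2 ⇒ NO

NO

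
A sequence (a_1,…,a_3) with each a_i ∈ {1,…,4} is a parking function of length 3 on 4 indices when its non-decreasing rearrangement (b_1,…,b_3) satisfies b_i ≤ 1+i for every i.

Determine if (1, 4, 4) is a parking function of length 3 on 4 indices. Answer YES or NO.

Order a: b = (1, 4, 4).
  b_1=1 ≤ 2
  b_2=4 > 3
  fails at i=2 ⇒ NO

NO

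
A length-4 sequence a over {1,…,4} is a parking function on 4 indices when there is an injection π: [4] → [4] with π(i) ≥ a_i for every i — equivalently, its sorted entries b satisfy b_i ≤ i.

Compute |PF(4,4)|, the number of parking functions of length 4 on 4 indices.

Count = (4−4+1)·(4+1)^(4−1) = 1×125 = 125 [KW]
One tuple (3,2,2,1) → sorted (1,2,2,3): b_i ≤ i ∀i, a PF.

125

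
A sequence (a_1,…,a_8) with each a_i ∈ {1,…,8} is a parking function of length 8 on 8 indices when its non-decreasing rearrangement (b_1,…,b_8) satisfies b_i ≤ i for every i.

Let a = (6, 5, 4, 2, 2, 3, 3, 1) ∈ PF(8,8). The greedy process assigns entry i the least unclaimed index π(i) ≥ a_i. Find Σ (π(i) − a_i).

10

Σπ = 8·9/2 = 36 (π permutes [8]); Σa = 6+5+4+2+2+3+3+1 = 26; disp = 36−26 = 10.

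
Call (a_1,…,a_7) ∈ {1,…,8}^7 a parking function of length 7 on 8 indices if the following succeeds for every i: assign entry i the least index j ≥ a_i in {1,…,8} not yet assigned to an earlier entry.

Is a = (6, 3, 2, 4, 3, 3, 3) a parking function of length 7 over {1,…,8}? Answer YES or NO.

Rearranged: b = (2, 3, 3, 3, 3, 4, 6).
  b_1=2 ≤ 2
  b_2=3 ≤ 3
  b_3=3 ≤ 4
  b_4=3 ≤ 5
  b_5=3 ≤ 6
  b_6=4 ≤ 7
  b_7=6 ≤ 8
All bounds hold ⇒ YES

YES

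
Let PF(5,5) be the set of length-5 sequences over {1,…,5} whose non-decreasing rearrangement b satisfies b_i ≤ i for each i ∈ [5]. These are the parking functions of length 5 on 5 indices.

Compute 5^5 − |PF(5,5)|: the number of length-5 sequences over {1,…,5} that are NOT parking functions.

1829

|PF(5,5)| = (5+1−5)·(5+1)^{5−1} = 1·1296 = 1296 (Konheim–Weiss)
One tuple (4,4,1,3,5) → sorted (1,3,4,4,5): b_2=3>2, not a PF.
Total 3125; non-PF = 3125−1296 = 1829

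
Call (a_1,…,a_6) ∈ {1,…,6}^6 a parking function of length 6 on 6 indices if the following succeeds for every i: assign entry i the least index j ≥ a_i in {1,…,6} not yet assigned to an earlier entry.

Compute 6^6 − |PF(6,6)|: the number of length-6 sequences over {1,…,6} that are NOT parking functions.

Count = (6+1−6)·(6+1)^{6−1} = 1×16807 = 16807 (Pollak)
Check (2,6,3,4,2,3) → sorted (2,2,3,3,4,6): b_1=2>1, not a PF.
So 46656 − 16807 = 29849 fail.

29849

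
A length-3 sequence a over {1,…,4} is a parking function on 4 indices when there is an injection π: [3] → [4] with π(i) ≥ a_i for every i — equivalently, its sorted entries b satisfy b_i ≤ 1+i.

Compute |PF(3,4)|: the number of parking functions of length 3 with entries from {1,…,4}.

50

|PF(3,4)| = (5−3)·5^(3−1) = 2 · 25 = 50 (Konheim–Weiss)
Check (3,3,2) → sorted (2,3,3): b_i ≤ 1+i ∀i, a PF.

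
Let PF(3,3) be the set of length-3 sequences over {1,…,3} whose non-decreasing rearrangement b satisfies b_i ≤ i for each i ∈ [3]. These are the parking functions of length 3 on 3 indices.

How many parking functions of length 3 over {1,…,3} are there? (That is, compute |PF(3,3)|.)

16

|PF| = (3−3+1)·(3+1)^(3−1) = 1·16 = 16
Example (1,2,1) → sorted (1,1,2): b_i ≤ i ∀i, a PF.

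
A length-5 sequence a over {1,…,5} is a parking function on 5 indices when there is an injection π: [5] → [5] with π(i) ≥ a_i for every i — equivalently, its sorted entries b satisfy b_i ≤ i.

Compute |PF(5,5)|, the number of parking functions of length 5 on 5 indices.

Count = (6−5)·6^(5−1) = 1·1296 = 1296 (Konheim–Weiss)
E.g. (1,5,1,4,2) → sorted (1,1,2,4,5): b_i ≤ i ∀i, a PF.

1296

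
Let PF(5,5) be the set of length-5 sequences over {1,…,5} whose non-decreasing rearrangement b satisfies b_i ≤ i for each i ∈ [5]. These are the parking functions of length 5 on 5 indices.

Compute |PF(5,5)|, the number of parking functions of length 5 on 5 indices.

|PF(5,5)| = (5−5+1)·(5+1)^(5−1) = 1·1296 = 1296 [KW]
Check (2,5,4,1,2) → sorted (1,2,2,4,5): b_i ≤ i ∀i, a PF.

1296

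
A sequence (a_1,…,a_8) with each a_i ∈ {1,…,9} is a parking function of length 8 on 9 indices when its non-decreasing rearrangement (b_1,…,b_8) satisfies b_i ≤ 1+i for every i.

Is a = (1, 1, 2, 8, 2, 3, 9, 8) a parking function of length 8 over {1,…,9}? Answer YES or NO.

NO

Sorted: b = (1, 1, 2, 2, 3, 8, 8, 9).
  b_1=1 ≤ 2
  b_2=1 ≤ 3
  b_3=2 ≤ 4
  b_4=2 ≤ 5
  b_5=3 ≤ 6
  b_6=8 > 7
  fails at i=6 ⇒ NO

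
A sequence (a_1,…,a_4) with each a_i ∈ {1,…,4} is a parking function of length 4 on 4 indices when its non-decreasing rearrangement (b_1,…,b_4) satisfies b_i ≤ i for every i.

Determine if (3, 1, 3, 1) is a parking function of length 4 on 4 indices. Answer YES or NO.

Rearranged: b = (1, 1, 3, 3).
  b_1=1 ≤ 1
  b_2=1 ≤ 2
  b_3=3 ≤ 3
  b_4=3 ≤ 4
All bounds hold ⇒ YES

YES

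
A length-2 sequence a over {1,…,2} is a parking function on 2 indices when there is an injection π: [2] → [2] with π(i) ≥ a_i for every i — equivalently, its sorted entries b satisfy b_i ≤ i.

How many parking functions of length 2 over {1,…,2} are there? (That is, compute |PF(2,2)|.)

3

|PF| = (2−2+1)·(2+1)^(2−1) = 1 · 3 = 3 (Konheim–Weiss)
Check (1,2) → sorted (1,2): b_i ≤ i ∀i, a PF.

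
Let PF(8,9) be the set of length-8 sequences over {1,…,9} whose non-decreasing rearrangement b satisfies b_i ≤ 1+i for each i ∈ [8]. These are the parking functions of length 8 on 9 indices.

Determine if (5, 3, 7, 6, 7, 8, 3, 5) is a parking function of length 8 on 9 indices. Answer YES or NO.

Sorted: b = (3, 3, 5, 5, 6, 7, 7, 8).
  b_1=3 > 2
  fails at i=1 ⇒ NO

NO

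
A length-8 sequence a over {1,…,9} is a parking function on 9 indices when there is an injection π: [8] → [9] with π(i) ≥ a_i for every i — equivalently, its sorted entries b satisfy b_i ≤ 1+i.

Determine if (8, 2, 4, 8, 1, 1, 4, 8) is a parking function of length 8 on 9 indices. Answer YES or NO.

Rearranged: b = (1, 1, 2, 4, 4, 8, 8, 8).
  b_1=1 ≤ 2
  b_2=1 ≤ 3
  b_3=2 ≤ 4
  b_4=4 ≤ 5
  b_5=4 ≤ 6
  b_6=8 > 7
  fails at i=6 ⇒ NO

NO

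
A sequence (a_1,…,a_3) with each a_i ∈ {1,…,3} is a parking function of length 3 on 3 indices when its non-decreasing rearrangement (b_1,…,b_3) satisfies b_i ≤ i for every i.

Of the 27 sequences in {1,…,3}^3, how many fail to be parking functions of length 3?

11

#PF = 1·4^2 = 1×16 = 16 [KW]
Check (3,2,3) → sorted (2,3,3): b_1=2>1, not a PF.
So 27 − 16 = 11 fail.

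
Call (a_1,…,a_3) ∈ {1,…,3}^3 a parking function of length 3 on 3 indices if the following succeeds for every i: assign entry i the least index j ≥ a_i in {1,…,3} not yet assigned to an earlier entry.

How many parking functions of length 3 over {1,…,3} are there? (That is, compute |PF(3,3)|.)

Count = (4−3)·4^(3−1) = 1·16 = 16 [KW]
E.g. (3,1,2) → sorted (1,2,3): b_i ≤ i ∀i, a PF.

16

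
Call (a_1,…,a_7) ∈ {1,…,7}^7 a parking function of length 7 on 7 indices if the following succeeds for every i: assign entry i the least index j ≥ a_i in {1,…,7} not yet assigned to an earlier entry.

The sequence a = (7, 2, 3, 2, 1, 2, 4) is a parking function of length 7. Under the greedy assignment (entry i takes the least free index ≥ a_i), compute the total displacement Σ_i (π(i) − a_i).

7

Σπ(i) = 1+…+7 = 28; Σa = 7+2+3+2+1+2+4 = 21; disp = 28−21 = 7.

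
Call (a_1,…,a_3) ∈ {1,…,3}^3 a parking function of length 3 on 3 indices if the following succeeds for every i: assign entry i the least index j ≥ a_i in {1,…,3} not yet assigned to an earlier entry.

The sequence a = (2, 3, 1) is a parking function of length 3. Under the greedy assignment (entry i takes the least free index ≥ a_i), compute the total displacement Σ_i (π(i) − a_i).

Σπ(i) = 1+…+3 = 6; Σa = 2+3+1 = 6; disp = 6−6 = 0.

0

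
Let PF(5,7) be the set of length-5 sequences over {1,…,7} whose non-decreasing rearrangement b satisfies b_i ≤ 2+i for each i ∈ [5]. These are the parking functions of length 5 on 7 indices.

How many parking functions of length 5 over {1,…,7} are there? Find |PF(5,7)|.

12288

#PF = (7−5+1)·(7+1)^(5−1) = 3·4096 = 12288
E.g. (5,2,2,2,6) → sorted (2,2,2,5,6): b_i ≤ 2+i ∀i, a PF.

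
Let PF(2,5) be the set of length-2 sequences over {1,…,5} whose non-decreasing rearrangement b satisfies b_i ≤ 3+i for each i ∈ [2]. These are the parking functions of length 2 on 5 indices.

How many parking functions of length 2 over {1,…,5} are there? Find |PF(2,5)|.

24

#PF = (5+1−2)·(5+1)^{2−1} = 4×6 = 24
E.g. (2,5) → sorted (2,5): b_i ≤ 3+i ∀i, a PF.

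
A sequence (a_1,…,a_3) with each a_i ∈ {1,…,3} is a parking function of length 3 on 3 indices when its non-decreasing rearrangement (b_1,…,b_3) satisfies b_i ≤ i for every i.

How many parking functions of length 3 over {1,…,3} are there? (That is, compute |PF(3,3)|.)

|PF| = (3+1−3)·(3+1)^{3−1} = 1·16 = 16 [KW]
Example (3,1,1) → sorted (1,1,3): b_i ≤ i ∀i, a PF.

16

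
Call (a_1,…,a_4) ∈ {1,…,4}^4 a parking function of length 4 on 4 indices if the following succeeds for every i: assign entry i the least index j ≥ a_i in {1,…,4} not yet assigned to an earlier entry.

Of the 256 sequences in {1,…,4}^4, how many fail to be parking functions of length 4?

|PF| = 1·5^3 = 1·125 = 125 (Pollak)
E.g. (2,4,2,2) → sorted (2,2,2,4): b_1=2>1, not a PF.
Total 256; non-PF = 256−125 = 131

131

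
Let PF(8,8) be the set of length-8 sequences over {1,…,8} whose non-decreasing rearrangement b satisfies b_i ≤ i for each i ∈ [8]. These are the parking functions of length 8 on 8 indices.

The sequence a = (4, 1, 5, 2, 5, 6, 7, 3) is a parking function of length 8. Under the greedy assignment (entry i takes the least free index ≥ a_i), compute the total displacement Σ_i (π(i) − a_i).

Σπ = 8·9/2 = 36 (π permutes [8]); Σa = 4+1+5+2+5+6+7+3 = 33; disp = 36−33 = 3.

3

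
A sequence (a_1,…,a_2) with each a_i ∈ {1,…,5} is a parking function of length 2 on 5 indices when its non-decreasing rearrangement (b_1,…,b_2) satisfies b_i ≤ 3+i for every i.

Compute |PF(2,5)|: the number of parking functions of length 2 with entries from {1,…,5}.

|PF(2,5)| = 4·6^1 = 4 · 6 = 24 (Konheim–Weiss)
One tuple (4,2) → sorted (2,4): b_i ≤ 3+i ∀i, a PF.

24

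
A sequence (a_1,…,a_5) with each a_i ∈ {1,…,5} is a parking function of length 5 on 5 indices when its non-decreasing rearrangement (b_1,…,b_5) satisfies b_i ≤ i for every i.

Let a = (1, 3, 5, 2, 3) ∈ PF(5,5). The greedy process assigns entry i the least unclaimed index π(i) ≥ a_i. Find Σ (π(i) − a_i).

Σπ = 5·6/2 = 15 (π permutes [5]); Σa = 1+3+5+2+3 = 14; disp = 15−14 = 1.

1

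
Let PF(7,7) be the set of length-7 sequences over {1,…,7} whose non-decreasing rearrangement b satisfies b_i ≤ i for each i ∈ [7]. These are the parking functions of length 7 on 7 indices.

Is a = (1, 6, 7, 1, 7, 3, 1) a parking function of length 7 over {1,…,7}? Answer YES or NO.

Sorted: b = (1, 1, 1, 3, 6, 7, 7).
  b_1=1 ≤ 1
  b_2=1 ≤ 2
  b_3=1 ≤ 3
  b_4=3 ≤ 4
  b_5=6 > 5
  fails at i=5 ⇒ NO

NO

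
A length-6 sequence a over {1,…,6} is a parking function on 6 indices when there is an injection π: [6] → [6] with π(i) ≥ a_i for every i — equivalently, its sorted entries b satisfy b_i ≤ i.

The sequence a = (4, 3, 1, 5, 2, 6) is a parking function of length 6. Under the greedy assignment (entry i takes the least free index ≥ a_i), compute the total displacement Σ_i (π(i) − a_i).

0

Σπ = 21 ({1..6} each once); Σa = 4+3+1+5+2+6 = 21; disp = 21−21 = 0.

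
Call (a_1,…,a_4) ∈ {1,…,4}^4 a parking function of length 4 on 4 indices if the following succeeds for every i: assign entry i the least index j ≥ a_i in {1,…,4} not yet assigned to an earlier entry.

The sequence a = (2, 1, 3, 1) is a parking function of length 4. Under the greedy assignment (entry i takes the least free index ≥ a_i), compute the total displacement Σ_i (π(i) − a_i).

3

Σπ(i) = 1+…+4 = 10; Σa = 2+1+3+1 = 7; disp = 10−7 = 3.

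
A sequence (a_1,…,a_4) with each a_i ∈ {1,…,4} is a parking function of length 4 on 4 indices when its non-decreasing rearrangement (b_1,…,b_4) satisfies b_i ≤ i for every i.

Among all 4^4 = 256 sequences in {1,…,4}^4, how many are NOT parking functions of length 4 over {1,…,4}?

Count = (4+1−4)·(4+1)^{4−1} = 1·125 = 125
Check (4,4,2,2) → sorted (2,2,4,4): b_1=2>1, not a PF.
4^4 − 125 = 256 − 125 = 131

131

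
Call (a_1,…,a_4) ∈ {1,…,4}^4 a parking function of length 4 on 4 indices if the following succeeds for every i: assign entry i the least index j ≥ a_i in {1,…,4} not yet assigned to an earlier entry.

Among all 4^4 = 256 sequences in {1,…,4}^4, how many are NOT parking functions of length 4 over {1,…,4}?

|PF(4,4)| = 1·5^3 = 1 · 125 = 125
Example (4,4,4,2) → sorted (2,4,4,4): b_1=2>1, not a PF.
4^4 − 125 = 256 − 125 = 131

131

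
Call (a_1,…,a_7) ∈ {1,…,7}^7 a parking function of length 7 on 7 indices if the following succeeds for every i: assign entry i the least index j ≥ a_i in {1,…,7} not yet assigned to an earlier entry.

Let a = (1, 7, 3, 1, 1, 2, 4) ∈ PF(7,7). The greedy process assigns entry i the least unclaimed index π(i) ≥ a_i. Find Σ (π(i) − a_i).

9

Σπ(i) = 1+…+7 = 28; Σa = 1+7+3+1+1+2+4 = 19; disp = 28−19 = 9.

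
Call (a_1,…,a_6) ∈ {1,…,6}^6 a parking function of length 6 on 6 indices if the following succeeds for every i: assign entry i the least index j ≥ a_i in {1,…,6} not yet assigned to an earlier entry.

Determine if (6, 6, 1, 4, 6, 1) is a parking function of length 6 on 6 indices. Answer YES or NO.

Order a: b = (1, 1, 4, 6, 6, 6).
  b_1=1 ≤ 1
  b_2=1 ≤ 2
  b_3=4 > 3
  fails at i=3 ⇒ NO

NO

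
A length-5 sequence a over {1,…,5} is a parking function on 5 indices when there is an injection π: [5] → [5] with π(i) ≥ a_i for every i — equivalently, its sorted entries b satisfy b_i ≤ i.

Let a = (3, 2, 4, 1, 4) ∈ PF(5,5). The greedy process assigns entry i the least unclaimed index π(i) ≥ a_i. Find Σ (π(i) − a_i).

Σπ = 5·6/2 = 15 (π permutes [5]); Σa = 3+2+4+1+4 = 14; disp = 15−14 = 1.

1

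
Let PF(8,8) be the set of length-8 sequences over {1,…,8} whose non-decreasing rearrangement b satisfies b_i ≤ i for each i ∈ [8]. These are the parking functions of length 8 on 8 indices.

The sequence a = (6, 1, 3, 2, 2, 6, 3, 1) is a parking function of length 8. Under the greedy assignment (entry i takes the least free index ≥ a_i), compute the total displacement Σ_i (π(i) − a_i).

12

Σπ(i) = 1+…+8 = 36; Σa = 6+1+3+2+2+6+3+1 = 24; disp = 36−24 = 12.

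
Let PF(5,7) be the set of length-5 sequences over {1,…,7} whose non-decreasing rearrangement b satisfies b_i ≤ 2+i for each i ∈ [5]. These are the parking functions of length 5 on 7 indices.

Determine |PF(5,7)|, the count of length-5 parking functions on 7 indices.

Count = 3·8^4 = 3 · 4096 = 12288 (Konheim–Weiss)
E.g. (4,7,6,4,3) → sorted (3,4,4,6,7): b_i ≤ 2+i ∀i, a PF.

12288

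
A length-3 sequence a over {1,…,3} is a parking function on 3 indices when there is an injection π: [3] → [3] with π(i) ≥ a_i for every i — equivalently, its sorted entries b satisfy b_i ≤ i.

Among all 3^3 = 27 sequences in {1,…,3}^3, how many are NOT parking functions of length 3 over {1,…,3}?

#PF = 1·4^2 = 1 · 16 = 16 [KW]
Example (3,1,3) → sorted (1,3,3): b_2=3>2, not a PF.
So 27 − 16 = 11 fail.

11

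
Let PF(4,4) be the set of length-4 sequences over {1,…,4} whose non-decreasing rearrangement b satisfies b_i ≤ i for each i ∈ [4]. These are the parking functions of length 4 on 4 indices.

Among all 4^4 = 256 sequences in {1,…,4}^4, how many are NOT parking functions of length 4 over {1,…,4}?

131

|PF| = 1·5^3 = 1·125 = 125 (Konheim–Weiss)
E.g. (3,4,3,3) → sorted (3,3,3,4): b_1=3>1, not a PF.
Total 256; non-PF = 256−125 = 131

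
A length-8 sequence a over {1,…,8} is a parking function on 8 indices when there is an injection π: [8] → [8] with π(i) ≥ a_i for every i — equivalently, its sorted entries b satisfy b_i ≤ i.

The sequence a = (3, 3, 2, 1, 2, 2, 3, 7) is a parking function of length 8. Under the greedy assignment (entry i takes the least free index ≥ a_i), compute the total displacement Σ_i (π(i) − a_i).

Σπ = 36 ({1..8} each once); Σa = 3+3+2+1+2+2+3+7 = 23; disp = 36−23 = 13.

13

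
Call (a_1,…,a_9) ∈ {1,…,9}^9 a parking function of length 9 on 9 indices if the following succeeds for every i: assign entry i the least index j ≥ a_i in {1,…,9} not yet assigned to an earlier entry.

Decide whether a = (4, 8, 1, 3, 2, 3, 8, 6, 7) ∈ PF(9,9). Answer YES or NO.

YES

Sorted: b = (1, 2, 3, 3, 4, 6, 7, 8, 8).
  b_1=1 ≤ 1
  b_2=2 ≤ 2
  b_3=3 ≤ 3
  b_4=3 ≤ 4
  b_5=4 ≤ 5
  b_6=6 ≤ 6
  b_7=7 ≤ 7
  b_8=8 ≤ 8
  b_9=8 ≤ 9
All bounds hold ⇒ YES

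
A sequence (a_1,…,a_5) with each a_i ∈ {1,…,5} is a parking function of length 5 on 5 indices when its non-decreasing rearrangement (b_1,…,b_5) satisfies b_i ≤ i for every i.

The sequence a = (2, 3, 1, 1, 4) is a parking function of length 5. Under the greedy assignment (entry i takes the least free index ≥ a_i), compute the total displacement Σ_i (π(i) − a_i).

4

Σπ = 5·6/2 = 15 (π permutes [5]); Σa = 2+3+1+1+4 = 11; disp = 15−11 = 4.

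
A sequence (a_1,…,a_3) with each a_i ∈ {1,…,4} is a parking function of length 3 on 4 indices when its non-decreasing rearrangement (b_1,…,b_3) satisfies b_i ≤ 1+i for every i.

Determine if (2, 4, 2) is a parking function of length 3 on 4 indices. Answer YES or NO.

Rearranged: b = (2, 2, 4).
  b_1=2 ≤ 2
  b_2=2 ≤ 3
  b_3=4 ≤ 4
All bounds hold ⇒ YES

YES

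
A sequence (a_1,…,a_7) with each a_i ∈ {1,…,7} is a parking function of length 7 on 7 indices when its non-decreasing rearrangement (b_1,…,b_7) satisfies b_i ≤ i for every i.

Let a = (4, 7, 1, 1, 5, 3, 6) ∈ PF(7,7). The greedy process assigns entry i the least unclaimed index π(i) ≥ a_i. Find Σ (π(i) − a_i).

1

Σπ = 7·8/2 = 28 (π permutes [7]); Σa = 4+7+1+1+5+3+6 = 27; disp = 28−27 = 1.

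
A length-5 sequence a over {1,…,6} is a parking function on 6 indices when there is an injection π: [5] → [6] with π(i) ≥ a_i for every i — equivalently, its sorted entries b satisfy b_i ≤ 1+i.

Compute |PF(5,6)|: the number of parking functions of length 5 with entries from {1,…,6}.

4802

#PF = (6+1−5)·(6+1)^{5−1} = 2 · 2401 = 4802 (Pollak)
One tuple (1,4,5,2,5) → sorted (1,2,4,5,5): b_i ≤ 1+i ∀i, a PF.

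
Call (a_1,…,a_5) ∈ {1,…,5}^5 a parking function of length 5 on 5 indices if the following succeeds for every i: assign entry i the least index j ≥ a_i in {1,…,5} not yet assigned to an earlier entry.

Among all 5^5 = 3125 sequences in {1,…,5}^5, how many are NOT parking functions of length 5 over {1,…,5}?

|PF(5,5)| = (6−5)·6^(5−1) = 1·1296 = 1296 (Pollak)
Check (1,3,3,5,5) → sorted (1,3,3,5,5): b_2=3>2, not a PF.
5^5 − 1296 = 3125 − 1296 = 1829

1829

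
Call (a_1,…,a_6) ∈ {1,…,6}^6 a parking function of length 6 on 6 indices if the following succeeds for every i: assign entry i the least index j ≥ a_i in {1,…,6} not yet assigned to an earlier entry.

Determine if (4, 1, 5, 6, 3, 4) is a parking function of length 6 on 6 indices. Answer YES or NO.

NO

Order a: b = (1, 3, 4, 4, 5, 6).
  b_1=1 ≤ 1
  b_2=3 > 2
  fails at i=2 ⇒ NO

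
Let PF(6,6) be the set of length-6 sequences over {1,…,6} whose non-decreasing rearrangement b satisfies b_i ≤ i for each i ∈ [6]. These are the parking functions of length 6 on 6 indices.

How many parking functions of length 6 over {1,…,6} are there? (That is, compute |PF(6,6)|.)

Count = (7−6)·7^(6−1) = 1 · 16807 = 16807 [KW]
E.g. (1,3,2,5,5,2) → sorted (1,2,2,3,5,5): b_i ≤ i ∀i, a PF.

16807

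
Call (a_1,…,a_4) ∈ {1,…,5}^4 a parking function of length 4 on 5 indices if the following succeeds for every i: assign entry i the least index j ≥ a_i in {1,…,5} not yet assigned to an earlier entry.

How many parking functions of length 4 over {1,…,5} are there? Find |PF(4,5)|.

432

Count = (6−4)·6^(4−1) = 2 · 216 = 432
One tuple (3,4,3,2) → sorted (2,3,3,4): b_i ≤ 1+i ∀i, a PF.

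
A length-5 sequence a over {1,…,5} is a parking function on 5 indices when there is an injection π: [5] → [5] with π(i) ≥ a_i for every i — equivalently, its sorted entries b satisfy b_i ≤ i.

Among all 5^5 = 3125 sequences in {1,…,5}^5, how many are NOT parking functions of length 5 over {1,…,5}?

1829

|PF| = (5+1−5)·(5+1)^{5−1} = 1 · 1296 = 1296
Example (4,5,1,4,1) → sorted (1,1,4,4,5): b_3=4>3, not a PF.
5^5 − 1296 = 3125 − 1296 = 1829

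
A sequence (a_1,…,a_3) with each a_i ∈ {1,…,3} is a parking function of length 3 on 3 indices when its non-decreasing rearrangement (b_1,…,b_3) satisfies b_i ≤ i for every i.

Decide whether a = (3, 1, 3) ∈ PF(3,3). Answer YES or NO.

NO

Sorted: b = (1, 3, 3).
  b_1=1 ≤ 1
  b_2=3 > 2
  fails at i=2 ⇒ NO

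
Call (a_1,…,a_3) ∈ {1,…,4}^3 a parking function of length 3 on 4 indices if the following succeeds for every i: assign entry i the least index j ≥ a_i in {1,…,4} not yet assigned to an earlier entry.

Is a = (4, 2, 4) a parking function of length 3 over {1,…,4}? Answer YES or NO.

Order a: b = (2, 4, 4).
  b_1=2 ≤ 2
  b_2=4 > 3
  fails at i=2 ⇒ NO

NO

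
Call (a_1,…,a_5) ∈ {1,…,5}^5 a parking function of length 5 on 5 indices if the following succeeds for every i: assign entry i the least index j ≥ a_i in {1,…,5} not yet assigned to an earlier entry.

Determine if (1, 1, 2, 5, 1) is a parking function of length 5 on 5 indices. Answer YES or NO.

YES

Order a: b = (1, 1, 1, 2, 5).
  b_1=1 ≤ 1
  b_2=1 ≤ 2
  b_3=1 ≤ 3
  b_4=2 ≤ 4
  b_5=5 ≤ 5
All bounds hold ⇒ YES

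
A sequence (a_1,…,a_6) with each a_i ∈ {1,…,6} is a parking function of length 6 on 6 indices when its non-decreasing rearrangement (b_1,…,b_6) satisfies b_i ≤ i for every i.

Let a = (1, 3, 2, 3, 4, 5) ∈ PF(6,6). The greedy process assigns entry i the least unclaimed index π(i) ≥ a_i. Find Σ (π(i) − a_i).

3

Σπ(i) = 1+…+6 = 21; Σa = 1+3+2+3+4+5 = 18; disp = 21−18 = 3.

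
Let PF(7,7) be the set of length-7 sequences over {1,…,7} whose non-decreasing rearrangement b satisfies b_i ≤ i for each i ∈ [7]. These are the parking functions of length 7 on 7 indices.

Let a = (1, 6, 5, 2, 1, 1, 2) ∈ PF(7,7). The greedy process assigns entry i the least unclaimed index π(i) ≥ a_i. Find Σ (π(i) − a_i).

10

Σπ = 28 ({1..7} each once); Σa = 1+6+5+2+1+1+2 = 18; disp = 28−18 = 10.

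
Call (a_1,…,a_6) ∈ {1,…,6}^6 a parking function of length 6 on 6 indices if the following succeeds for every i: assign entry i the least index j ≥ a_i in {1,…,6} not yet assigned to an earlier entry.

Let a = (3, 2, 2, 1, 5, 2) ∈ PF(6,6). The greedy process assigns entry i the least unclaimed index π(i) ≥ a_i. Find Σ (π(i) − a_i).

Σπ(i) = 1+…+6 = 21; Σa = 3+2+2+1+5+2 = 15; disp = 21−15 = 6.

6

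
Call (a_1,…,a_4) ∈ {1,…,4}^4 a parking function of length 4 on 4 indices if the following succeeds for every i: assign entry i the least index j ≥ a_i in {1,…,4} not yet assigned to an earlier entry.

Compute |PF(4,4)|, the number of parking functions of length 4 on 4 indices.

#PF = (5−4)·5^(4−1) = 1×125 = 125 (Konheim–Weiss)
Check (1,2,3,3) → sorted (1,2,3,3): b_i ≤ i ∀i, a PF.

125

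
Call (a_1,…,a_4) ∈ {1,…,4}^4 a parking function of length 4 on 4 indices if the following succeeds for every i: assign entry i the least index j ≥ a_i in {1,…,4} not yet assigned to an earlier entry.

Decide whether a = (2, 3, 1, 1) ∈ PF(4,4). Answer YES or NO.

Order a: b = (1, 1, 2, 3).
  b_1=1 ≤ 1
  b_2=1 ≤ 2
  b_3=2 ≤ 3
  b_4=3 ≤ 4
All bounds hold ⇒ YES

YES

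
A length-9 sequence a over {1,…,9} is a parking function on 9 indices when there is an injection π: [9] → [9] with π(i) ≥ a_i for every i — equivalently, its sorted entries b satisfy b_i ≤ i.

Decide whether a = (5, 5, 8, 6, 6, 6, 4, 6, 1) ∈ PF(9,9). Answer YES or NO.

Rearranged: b = (1, 4, 5, 5, 6, 6, 6, 6, 8).
  b_1=1 ≤ 1
  b_2=4 > 2
  fails at i=2 ⇒ NO

NO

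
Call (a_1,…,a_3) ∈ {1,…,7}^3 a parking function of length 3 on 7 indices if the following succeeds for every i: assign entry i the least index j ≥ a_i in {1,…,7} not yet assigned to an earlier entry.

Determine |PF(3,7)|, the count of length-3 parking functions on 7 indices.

#PF = (7+1−3)·(7+1)^{3−1} = 5 · 64 = 320 (Pollak)
One tuple (4,1,2) → sorted (1,2,4): b_i ≤ 4+i ∀i, a PF.

320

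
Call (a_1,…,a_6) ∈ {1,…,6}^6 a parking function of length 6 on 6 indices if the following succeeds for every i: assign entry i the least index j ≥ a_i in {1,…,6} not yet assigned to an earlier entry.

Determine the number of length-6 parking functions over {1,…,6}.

|PF| = (6−6+1)·(6+1)^(6−1) = 1·16807 = 16807 (Konheim–Weiss)
E.g. (2,2,2,1,6,2) → sorted (1,2,2,2,2,6): b_i ≤ i ∀i, a PF.

16807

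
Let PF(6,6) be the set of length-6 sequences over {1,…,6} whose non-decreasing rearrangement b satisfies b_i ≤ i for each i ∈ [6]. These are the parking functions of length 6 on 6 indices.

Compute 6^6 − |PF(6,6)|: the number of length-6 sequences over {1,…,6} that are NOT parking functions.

Count = (7−6)·7^(6−1) = 1·16807 = 16807 (Konheim–Weiss)
E.g. (1,5,6,6,3,2) → sorted (1,2,3,5,6,6): b_4=5>4, not a PF.
Total 46656; non-PF = 46656−16807 = 29849

29849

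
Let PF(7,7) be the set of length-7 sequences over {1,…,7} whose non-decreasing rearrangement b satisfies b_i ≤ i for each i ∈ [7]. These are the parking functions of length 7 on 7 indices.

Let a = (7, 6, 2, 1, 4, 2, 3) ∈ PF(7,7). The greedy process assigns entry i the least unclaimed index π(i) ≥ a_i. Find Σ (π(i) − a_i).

Σπ = 28 ({1..7} each once); Σa = 7+6+2+1+4+2+3 = 25; disp = 28−25 = 3.

3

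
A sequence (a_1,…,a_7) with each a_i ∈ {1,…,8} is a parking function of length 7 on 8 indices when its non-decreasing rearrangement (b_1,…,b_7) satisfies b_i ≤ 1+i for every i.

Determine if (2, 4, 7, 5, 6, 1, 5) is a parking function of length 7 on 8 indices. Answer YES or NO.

YES

Order a: b = (1, 2, 4, 5, 5, 6, 7).
  b_1=1 ≤ 2
  b_2=2 ≤ 3
  b_3=4 ≤ 4
  b_4=5 ≤ 5
  b_5=5 ≤ 6
  b_6=6 ≤ 7
  b_7=7 ≤ 8
All bounds hold ⇒ YES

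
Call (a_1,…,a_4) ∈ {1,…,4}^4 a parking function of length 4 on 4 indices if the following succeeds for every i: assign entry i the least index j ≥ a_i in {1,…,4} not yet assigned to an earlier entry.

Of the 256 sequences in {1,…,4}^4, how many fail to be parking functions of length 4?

131

Count = 1·5^3 = 1×125 = 125 [KW]
E.g. (2,2,4,4) → sorted (2,2,4,4): b_1=2>1, not a PF.
So 256 − 125 = 131 fail.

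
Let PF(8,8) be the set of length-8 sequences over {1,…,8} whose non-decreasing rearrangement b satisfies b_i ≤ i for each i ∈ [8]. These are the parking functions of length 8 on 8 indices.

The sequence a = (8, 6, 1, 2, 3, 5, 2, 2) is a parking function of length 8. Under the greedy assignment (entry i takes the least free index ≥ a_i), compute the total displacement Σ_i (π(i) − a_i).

Σπ = 36 ({1..8} each once); Σa = 8+6+1+2+3+5+2+2 = 29; disp = 36−29 = 7.

7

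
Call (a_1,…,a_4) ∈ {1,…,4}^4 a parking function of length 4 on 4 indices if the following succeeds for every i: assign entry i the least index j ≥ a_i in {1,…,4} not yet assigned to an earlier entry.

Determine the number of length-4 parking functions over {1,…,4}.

125

|PF| = (4+1−4)·(4+1)^{4−1} = 1 · 125 = 125 (Pollak)
Example (4,1,1,3) → sorted (1,1,3,4): b_i ≤ i ∀i, a PF.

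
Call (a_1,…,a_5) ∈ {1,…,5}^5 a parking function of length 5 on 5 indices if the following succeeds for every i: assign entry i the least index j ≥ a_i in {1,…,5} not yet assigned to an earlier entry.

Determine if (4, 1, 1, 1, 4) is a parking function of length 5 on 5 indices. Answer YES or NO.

Sorted: b = (1, 1, 1, 4, 4).
  b_1=1 ≤ 1
  b_2=1 ≤ 2
  b_3=1 ≤ 3
  b_4=4 ≤ 4
  b_5=4 ≤ 5
All bounds hold ⇒ YES

YES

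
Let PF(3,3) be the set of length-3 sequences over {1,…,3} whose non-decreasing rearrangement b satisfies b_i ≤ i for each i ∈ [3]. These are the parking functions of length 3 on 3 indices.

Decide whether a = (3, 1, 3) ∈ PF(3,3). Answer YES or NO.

Rearranged: b = (1, 3, 3).
  b_1=1 ≤ 1
  b_2=3 > 2
  fails at i=2 ⇒ NO

NO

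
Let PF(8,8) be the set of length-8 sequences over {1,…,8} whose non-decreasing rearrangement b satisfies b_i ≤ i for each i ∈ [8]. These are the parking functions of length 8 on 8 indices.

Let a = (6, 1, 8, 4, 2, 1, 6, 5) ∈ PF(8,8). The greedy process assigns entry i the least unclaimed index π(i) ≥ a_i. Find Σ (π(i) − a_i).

3

Σπ = 8·9/2 = 36 (π permutes [8]); Σa = 6+1+8+4+2+1+6+5 = 33; disp = 36−33 = 3.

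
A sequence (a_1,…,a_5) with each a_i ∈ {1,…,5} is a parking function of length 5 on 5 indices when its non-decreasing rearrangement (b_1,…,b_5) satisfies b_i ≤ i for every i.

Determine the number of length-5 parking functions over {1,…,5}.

#PF = 1·6^4 = 1 · 1296 = 1296 (Pollak)
E.g. (1,3,2,3,4) → sorted (1,2,3,3,4): b_i ≤ i ∀i, a PF.

1296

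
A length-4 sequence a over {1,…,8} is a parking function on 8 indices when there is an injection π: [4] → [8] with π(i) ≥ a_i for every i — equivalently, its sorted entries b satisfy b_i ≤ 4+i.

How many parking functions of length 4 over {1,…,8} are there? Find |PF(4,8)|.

3645

|PF(4,8)| = (9−4)·9^(4−1) = 5 · 729 = 3645
E.g. (1,2,3,3) → sorted (1,2,3,3): b_i ≤ 4+i ∀i, a PF.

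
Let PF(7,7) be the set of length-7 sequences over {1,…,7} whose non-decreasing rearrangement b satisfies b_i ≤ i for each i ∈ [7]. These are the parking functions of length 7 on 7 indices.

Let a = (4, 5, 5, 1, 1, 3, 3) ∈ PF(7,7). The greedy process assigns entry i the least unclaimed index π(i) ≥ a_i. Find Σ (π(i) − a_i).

Σπ(i) = 1+…+7 = 28; Σa = 4+5+5+1+1+3+3 = 22; disp = 28−22 = 6.

6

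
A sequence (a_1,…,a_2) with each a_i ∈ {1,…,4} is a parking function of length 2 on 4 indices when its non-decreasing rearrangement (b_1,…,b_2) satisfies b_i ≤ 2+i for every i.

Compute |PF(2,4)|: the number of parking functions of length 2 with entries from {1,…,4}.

15

#PF = (4−2+1)·(4+1)^(2−1) = 3·5 = 15 [KW]
One tuple (1,3) → sorted (1,3): b_i ≤ 2+i ∀i, a PF.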